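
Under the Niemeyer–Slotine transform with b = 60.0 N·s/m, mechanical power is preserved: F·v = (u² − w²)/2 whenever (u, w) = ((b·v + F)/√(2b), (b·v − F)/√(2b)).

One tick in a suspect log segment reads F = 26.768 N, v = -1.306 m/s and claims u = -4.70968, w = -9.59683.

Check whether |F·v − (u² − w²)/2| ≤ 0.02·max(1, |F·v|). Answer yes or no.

F·v = 26.768×(-1.306) = -34.95901 W.
(u² − w²)/2 = (22.18109 − 92.09915)/2 = -34.95903 W.
|Δ| = 0.00002;  2% of max(1, |F·v|) = 0.69918.

yes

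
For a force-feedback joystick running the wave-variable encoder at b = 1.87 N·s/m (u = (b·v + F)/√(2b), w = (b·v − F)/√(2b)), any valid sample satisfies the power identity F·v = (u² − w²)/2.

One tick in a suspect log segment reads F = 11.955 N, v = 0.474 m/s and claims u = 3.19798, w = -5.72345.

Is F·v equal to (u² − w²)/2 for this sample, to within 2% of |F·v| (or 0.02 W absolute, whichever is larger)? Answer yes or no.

no

F·v = 11.955×0.474 = 5.66667 W.
(u² − w²)/2 = (10.22708 − 32.75788)/2 = -11.26540 W.
|Δ| = 16.93207;  2% of max(1, |F·v|) = 0.11333.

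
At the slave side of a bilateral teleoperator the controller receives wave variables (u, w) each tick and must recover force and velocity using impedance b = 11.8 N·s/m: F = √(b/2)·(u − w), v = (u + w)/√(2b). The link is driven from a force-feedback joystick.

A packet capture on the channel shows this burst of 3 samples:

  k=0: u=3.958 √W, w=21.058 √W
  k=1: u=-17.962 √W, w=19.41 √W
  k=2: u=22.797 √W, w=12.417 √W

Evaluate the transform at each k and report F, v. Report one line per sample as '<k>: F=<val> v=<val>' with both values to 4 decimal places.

0: F=-41.5358 v=5.1495
1: F=-90.7763 v=0.2981
2: F=25.2129 v=7.2487

k=0: u−w=-17.1000, u+w=25.0160; √(b/2)=2.4290, √(2b)=4.8580; F=2.4290×(-17.1)=-41.5358, v=25.0160/4.8580=5.1495
k=1: u−w=-37.3720, u+w=1.4480; √(b/2)=2.4290, √(2b)=4.8580; F=2.4290×(-37.372)=-90.7763, v=1.4480/4.8580=0.2981
k=2: u−w=10.3800, u+w=35.2140; √(b/2)=2.4290, √(2b)=4.8580; F=2.4290×10.38=25.2129, v=35.2140/4.8580=7.2487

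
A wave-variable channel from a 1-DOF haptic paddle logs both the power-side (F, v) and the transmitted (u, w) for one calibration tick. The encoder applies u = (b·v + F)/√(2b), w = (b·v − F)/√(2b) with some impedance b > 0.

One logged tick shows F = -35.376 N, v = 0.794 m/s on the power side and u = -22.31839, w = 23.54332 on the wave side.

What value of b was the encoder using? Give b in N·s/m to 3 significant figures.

b = 1.19 N·s/m

u + w = 1.2249;  u + w = √(2b)·v, so √(2b) = 1.2249/0.794 = 1.5427.
b = (√(2b))²/2 = 2.3800/2 = 1.1900.
(Check via u − w = 2F/√(2b): u − w = -45.8617, 2F/√(2b) = -45.8615.)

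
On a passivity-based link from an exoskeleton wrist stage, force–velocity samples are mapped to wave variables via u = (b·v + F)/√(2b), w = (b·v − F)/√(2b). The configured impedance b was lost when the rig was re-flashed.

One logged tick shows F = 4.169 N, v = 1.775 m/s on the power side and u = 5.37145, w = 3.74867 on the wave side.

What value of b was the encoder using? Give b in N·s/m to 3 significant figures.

b = 13.2 N·s/m

u + w = 9.1201;  u + w = √(2b)·v, so √(2b) = 9.1201/1.775 = 5.1381.
b = (√(2b))²/2 = 26.4000/2 = 13.2000.
(Check via u − w = 2F/√(2b): u − w = 1.6228, 2F/√(2b) = 1.6228.)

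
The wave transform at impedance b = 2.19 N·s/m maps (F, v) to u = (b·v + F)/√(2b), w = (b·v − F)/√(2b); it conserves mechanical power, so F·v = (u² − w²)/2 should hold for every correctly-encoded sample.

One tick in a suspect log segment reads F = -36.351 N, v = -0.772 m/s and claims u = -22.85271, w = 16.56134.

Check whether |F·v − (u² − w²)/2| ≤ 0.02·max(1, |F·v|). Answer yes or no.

no

F·v = (-36.351)×(-0.772) = 28.0630 W.
(u² − w²)/2 = (522.2464 − 274.2780)/2 = 123.9842 W.
|Δ| = 95.9212;  2% of max(1, |F·v|) = 0.5613.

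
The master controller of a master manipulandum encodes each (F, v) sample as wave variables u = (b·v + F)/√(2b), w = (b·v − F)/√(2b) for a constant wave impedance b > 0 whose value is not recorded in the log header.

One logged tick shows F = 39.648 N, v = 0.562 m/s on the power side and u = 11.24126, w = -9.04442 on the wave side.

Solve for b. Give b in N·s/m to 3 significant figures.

b = 7.64 N·s/m

u + w = 2.1968;  u + w = √(2b)·v, so √(2b) = 2.1968/0.562 = 3.9090.
b = (√(2b))²/2 = 15.2800/2 = 7.6400.
(Check via u − w = 2F/√(2b): u − w = 20.2857, 2F/√(2b) = 20.2857.)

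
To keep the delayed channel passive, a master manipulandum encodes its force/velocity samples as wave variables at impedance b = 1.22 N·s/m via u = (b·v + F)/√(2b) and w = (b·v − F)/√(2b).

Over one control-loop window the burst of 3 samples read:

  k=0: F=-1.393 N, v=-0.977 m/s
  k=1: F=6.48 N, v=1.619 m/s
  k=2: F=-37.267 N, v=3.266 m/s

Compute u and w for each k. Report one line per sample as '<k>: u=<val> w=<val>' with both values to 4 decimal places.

0: u=-1.6548 w=0.1287
1: u=5.4129 w=-2.8839
2: u=-21.3069 w=26.4086

k=0: b·v=1.22×(-0.977)=-1.1919; √(2b)=1.5620; u=(-1.1919+(-1.393))/1.5620=-1.6548, w=(-1.1919−(-1.393))/1.5620=0.1287
k=1: b·v=1.22×1.619=1.9752; √(2b)=1.5620; u=(1.9752+6.48)/1.5620=5.4129, w=(1.9752−6.48)/1.5620=-2.8839
k=2: b·v=1.22×3.266=3.9845; √(2b)=1.5620; u=(3.9845+(-37.267))/1.5620=-21.3069, w=(3.9845−(-37.267))/1.5620=26.4086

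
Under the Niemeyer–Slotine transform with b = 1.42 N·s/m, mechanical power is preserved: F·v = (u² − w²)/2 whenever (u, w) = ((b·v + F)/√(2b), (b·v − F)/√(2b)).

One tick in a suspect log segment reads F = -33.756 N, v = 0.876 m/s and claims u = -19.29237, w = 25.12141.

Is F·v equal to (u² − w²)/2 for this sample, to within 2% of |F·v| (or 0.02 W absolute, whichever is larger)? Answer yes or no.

no

F·v = (-33.756)×0.876 = -29.5703 W.
(u² − w²)/2 = (372.1955 − 631.0852)/2 = -129.4449 W.
|Δ| = 99.8746;  2% of max(1, |F·v|) = 0.5914.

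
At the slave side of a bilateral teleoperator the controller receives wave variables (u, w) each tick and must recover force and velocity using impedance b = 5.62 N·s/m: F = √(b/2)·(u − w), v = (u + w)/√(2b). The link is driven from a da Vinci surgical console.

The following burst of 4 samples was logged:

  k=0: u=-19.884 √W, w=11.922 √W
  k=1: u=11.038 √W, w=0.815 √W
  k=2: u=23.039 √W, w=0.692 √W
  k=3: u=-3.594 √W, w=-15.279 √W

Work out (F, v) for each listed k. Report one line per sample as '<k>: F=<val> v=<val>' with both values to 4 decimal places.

k=0: u−w=-31.8060, u+w=-7.9620; √(b/2)=1.6763, √(2b)=3.3526; F=1.6763×(-31.806)=-53.3166, v=-7.9620/3.3526=-2.3749
k=1: u−w=10.2230, u+w=11.8530; √(b/2)=1.6763, √(2b)=3.3526; F=1.6763×10.223=17.1369, v=11.8530/3.3526=3.5355
k=2: u−w=22.3470, u+w=23.7310; √(b/2)=1.6763, √(2b)=3.3526; F=1.6763×22.347=37.4604, v=23.7310/3.3526=7.0784
k=3: u−w=11.6850, u+w=-18.8730; √(b/2)=1.6763, √(2b)=3.3526; F=1.6763×11.685=19.5876, v=-18.8730/3.3526=-5.6293

0: F=-53.3166 v=-2.3749
1: F=17.1369 v=3.5355
2: F=37.4604 v=7.0784
3: F=19.5876 v=-5.6293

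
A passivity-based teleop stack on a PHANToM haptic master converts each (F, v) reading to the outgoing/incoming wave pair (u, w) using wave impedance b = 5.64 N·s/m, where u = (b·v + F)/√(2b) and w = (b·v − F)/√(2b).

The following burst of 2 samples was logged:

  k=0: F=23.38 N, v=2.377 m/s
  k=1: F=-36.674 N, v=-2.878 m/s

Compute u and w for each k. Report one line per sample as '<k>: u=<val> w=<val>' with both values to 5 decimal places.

0: u=10.95296 w=-2.96963
1: u=-15.75251 w=6.08654

k=0: b·v=5.64×2.377=13.40628; √(2b)=3.35857; u=(13.40628+23.38)/3.35857=10.95296, w=(13.40628−23.38)/3.35857=-2.96963
k=1: b·v=5.64×(-2.878)=-16.23192; √(2b)=3.35857; u=(-16.23192+(-36.674))/3.35857=-15.75251, w=(-16.23192−(-36.674))/3.35857=6.08654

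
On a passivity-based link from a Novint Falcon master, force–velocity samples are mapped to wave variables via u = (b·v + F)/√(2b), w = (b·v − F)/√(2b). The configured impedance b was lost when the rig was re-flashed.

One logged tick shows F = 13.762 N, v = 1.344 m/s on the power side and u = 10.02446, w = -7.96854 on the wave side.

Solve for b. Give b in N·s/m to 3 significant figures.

b = 1.17 N·s/m

u + w = 2.0559;  u + w = √(2b)·v, so √(2b) = 2.0559/1.344 = 1.5297.
b = (√(2b))²/2 = 2.3400/2 = 1.1700.
(Check via u − w = 2F/√(2b): u − w = 17.9930, 2F/√(2b) = 17.9930.)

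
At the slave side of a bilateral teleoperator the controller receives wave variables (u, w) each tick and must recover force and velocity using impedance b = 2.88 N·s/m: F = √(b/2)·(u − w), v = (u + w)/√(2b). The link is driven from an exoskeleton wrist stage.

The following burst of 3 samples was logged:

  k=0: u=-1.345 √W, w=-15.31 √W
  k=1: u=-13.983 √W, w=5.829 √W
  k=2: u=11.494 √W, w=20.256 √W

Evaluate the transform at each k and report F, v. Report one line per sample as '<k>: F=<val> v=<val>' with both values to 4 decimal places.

k=0: u−w=13.9650, u+w=-16.6550; √(b/2)=1.2000, √(2b)=2.4000; F=1.2000×13.965=16.7580, v=-16.6550/2.4000=-6.9396
k=1: u−w=-19.8120, u+w=-8.1540; √(b/2)=1.2000, √(2b)=2.4000; F=1.2000×(-19.812)=-23.7744, v=-8.1540/2.4000=-3.3975
k=2: u−w=-8.7620, u+w=31.7500; √(b/2)=1.2000, √(2b)=2.4000; F=1.2000×(-8.762)=-10.5144, v=31.7500/2.4000=13.2292

0: F=16.7580 v=-6.9396
1: F=-23.7744 v=-3.3975
2: F=-10.5144 v=13.2292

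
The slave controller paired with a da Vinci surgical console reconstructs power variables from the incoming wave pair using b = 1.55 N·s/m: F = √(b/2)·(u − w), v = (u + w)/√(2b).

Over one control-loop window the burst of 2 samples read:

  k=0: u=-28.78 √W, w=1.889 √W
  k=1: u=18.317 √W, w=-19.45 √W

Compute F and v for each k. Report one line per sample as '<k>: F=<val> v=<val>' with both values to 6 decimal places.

0: F=-26.999173 v=-15.273062
1: F=33.247833 v=-0.643501

k=0: u−w=-30.669000, u+w=-26.891000; √(b/2)=0.880341, √(2b)=1.760682; F=0.880341×(-30.669)=-26.999173, v=-26.891000/1.760682=-15.273062
k=1: u−w=37.767000, u+w=-1.133000; √(b/2)=0.880341, √(2b)=1.760682; F=0.880341×37.767=33.247833, v=-1.133000/1.760682=-0.643501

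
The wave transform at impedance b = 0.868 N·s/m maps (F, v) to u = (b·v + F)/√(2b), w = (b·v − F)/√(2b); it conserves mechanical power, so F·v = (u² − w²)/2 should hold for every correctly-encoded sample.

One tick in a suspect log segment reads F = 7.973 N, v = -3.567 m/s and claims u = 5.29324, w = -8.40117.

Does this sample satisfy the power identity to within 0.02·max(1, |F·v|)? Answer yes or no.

no

F·v = 7.973×(-3.567) = -28.43969 W.
(u² − w²)/2 = (28.01839 − 70.57966)/2 = -21.28063 W.
|Δ| = 7.15906;  2% of max(1, |F·v|) = 0.56879.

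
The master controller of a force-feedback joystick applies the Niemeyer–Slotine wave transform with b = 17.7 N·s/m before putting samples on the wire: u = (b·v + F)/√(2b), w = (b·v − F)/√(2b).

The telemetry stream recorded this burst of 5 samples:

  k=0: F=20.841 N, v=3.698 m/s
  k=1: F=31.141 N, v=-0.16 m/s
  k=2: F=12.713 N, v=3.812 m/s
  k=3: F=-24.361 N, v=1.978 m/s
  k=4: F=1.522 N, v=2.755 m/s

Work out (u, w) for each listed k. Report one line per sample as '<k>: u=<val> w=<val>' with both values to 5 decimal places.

k=0: b·v=17.7×3.698=65.45460; √(2b)=5.94979; u=(65.45460+20.841)/5.94979=14.50397, w=(65.45460−20.841)/5.94979=7.49835
k=1: b·v=17.7×(-0.16)=-2.83200; √(2b)=5.94979; u=(-2.83200+31.141)/5.94979=4.75798, w=(-2.83200−31.141)/5.94979=-5.70995
k=2: b·v=17.7×3.812=67.47240; √(2b)=5.94979; u=(67.47240+12.713)/5.94979=13.47701, w=(67.47240−12.713)/5.94979=9.20359
k=3: b·v=17.7×1.978=35.01060; √(2b)=5.94979; u=(35.01060+(-24.361))/5.94979=1.78991, w=(35.01060−(-24.361))/5.94979=9.97877
k=4: b·v=17.7×2.755=48.76350; √(2b)=5.94979; u=(48.76350+1.522)/5.94979=8.45164, w=(48.76350−1.522)/5.94979=7.94003

0: u=14.50397 w=7.49835
1: u=4.75798 w=-5.70995
2: u=13.47701 w=9.20359
3: u=1.78991 w=9.97877
4: u=8.45164 w=7.94003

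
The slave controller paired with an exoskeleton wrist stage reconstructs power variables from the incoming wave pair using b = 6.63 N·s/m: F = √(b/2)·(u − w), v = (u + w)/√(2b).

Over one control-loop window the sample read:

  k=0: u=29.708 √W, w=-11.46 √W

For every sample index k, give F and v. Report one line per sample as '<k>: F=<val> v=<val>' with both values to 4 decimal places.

0: F=74.9552 v=5.0112

k=0: u−w=41.1680, u+w=18.2480; √(b/2)=1.8207, √(2b)=3.6414; F=1.8207×41.168=74.9552, v=18.2480/3.6414=5.0112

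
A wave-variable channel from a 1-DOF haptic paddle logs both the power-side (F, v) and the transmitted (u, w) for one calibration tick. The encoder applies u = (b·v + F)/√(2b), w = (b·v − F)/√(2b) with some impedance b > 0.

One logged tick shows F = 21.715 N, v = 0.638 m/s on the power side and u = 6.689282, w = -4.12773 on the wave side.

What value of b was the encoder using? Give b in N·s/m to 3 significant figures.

u + w = 2.561552;  u + w = √(2b)·v, so √(2b) = 2.561552/0.638 = 4.014972.
b = (√(2b))²/2 = 16.119998/2 = 8.059999.
(Check via u − w = 2F/√(2b): u − w = 10.817012, 2F/√(2b) = 10.817012.)

b = 8.06 N·s/m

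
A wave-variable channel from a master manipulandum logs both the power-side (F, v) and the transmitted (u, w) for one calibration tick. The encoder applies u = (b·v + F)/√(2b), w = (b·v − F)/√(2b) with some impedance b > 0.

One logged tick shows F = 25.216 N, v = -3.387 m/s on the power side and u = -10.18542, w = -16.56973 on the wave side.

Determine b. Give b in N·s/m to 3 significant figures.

u + w = -26.7552;  u + w = √(2b)·v, so √(2b) = -26.7552/(-3.387) = 7.8994.
b = (√(2b))²/2 = 62.4000/2 = 31.2000.
(Check via u − w = 2F/√(2b): u − w = 6.3843, 2F/√(2b) = 6.3843.)

b = 31.2 N·s/m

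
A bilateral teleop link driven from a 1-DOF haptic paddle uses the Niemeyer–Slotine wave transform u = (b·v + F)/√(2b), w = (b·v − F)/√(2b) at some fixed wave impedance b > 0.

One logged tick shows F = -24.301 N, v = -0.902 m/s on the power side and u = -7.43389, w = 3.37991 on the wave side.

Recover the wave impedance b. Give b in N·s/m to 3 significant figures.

b = 10.1 N·s/m

u + w = -4.05398;  u + w = √(2b)·v, so √(2b) = -4.05398/(-0.902) = 4.49443.
b = (√(2b))²/2 = 20.19994/2 = 10.09997.
(Check via u − w = 2F/√(2b): u − w = -10.81380, 2F/√(2b) = -10.81382.)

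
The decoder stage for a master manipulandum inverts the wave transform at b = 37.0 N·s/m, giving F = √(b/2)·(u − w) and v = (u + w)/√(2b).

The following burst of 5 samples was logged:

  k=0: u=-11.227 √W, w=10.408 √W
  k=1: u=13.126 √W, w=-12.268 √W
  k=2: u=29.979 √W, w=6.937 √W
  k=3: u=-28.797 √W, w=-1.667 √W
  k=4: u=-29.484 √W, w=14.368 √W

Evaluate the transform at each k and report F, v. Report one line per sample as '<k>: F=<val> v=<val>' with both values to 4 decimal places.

0: F=-93.0557 v=-0.0952
1: F=109.2237 v=0.0997
2: F=99.1074 v=4.2914
3: F=-116.6905 v=-3.5414
4: F=-188.6146 v=-1.7572

k=0: u−w=-21.6350, u+w=-0.8190; √(b/2)=4.3012, √(2b)=8.6023; F=4.3012×(-21.635)=-93.0557, v=-0.8190/8.6023=-0.0952
k=1: u−w=25.3940, u+w=0.8580; √(b/2)=4.3012, √(2b)=8.6023; F=4.3012×25.394=109.2237, v=0.8580/8.6023=0.0997
k=2: u−w=23.0420, u+w=36.9160; √(b/2)=4.3012, √(2b)=8.6023; F=4.3012×23.042=99.1074, v=36.9160/8.6023=4.2914
k=3: u−w=-27.1300, u+w=-30.4640; √(b/2)=4.3012, √(2b)=8.6023; F=4.3012×(-27.13)=-116.6905, v=-30.4640/8.6023=-3.5414
k=4: u−w=-43.8520, u+w=-15.1160; √(b/2)=4.3012, √(2b)=8.6023; F=4.3012×(-43.852)=-188.6146, v=-15.1160/8.6023=-1.7572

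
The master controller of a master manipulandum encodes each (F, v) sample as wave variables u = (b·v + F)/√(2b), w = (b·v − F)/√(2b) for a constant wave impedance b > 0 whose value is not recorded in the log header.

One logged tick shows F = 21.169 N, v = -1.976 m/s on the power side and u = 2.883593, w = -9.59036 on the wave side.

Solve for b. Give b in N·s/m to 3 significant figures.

b = 5.76 N·s/m

u + w = -6.706767;  u + w = √(2b)·v, so √(2b) = -6.706767/(-1.976) = 3.394113.
b = (√(2b))²/2 = 11.520002/2 = 5.760001.
(Check via u − w = 2F/√(2b): u − w = 12.473953, 2F/√(2b) = 12.473952.)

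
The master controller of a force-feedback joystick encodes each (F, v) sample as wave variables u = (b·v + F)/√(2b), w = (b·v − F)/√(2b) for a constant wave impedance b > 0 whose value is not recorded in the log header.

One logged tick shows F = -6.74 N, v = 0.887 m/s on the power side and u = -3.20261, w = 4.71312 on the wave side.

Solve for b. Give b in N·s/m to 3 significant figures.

b = 1.45 N·s/m

u + w = 1.5105;  u + w = √(2b)·v, so √(2b) = 1.5105/0.887 = 1.7029.
b = (√(2b))²/2 = 2.9000/2 = 1.4500.
(Check via u − w = 2F/√(2b): u − w = -7.9157, 2F/√(2b) = -7.9157.)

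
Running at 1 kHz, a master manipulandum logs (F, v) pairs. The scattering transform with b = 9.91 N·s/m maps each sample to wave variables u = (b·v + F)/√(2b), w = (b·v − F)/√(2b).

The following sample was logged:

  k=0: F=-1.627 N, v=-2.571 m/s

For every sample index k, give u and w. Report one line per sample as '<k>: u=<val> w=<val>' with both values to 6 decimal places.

0: u=-6.088459 w=-5.357546

k=0: b·v=9.91×(-2.571)=-25.478610; √(2b)=4.451966; u=(-25.478610+(-1.627))/4.451966=-6.088459, w=(-25.478610−(-1.627))/4.451966=-5.357546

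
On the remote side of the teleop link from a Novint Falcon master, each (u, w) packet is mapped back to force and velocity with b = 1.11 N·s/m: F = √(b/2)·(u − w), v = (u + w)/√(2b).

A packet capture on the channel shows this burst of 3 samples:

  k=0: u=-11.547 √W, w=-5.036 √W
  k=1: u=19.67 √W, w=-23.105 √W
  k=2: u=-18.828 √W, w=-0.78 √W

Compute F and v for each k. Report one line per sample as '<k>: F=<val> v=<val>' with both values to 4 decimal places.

0: F=-4.8506 v=-11.1298
1: F=31.8667 v=-2.3054
2: F=-13.4455 v=-13.1600

k=0: u−w=-6.5110, u+w=-16.5830; √(b/2)=0.7450, √(2b)=1.4900; F=0.7450×(-6.511)=-4.8506, v=-16.5830/1.4900=-11.1298
k=1: u−w=42.7750, u+w=-3.4350; √(b/2)=0.7450, √(2b)=1.4900; F=0.7450×42.775=31.8667, v=-3.4350/1.4900=-2.3054
k=2: u−w=-18.0480, u+w=-19.6080; √(b/2)=0.7450, √(2b)=1.4900; F=0.7450×(-18.048)=-13.4455, v=-19.6080/1.4900=-13.1600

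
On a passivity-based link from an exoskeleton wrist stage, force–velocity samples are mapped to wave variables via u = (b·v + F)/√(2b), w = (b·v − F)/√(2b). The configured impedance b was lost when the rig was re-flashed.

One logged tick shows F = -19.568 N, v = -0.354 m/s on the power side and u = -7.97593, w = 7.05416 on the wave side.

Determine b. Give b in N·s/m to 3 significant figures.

b = 3.39 N·s/m

u + w = -0.92177;  u + w = √(2b)·v, so √(2b) = -0.92177/(-0.354) = 2.60387.
b = (√(2b))²/2 = 6.78014/2 = 3.39007.
(Check via u − w = 2F/√(2b): u − w = -15.03009, 2F/√(2b) = -15.02994.)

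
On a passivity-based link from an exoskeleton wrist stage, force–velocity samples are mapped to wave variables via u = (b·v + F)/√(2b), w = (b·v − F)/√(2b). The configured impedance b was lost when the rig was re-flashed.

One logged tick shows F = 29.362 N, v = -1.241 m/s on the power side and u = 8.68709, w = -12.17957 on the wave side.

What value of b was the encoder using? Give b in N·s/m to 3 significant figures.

u + w = -3.4925;  u + w = √(2b)·v, so √(2b) = -3.4925/(-1.241) = 2.8142.
b = (√(2b))²/2 = 7.9200/2 = 3.9600.
(Check via u − w = 2F/√(2b): u − w = 20.8667, 2F/√(2b) = 20.8667.)

b = 3.96 N·s/m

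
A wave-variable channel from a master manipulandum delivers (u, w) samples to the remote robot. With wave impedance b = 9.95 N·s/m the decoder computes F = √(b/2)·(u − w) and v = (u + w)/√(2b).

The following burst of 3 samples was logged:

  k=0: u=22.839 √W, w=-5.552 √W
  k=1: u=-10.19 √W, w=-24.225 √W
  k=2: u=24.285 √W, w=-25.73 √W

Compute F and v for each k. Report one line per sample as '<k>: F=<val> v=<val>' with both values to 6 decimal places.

k=0: u−w=28.391000, u+w=17.287000; √(b/2)=2.230471, √(2b)=4.460942; F=2.230471×28.391=63.325297, v=17.287000/4.460942=3.875191
k=1: u−w=14.035000, u+w=-34.415000; √(b/2)=2.230471, √(2b)=4.460942; F=2.230471×14.035=31.304658, v=-34.415000/4.460942=-7.714739
k=2: u−w=50.015000, u+w=-1.445000; √(b/2)=2.230471, √(2b)=4.460942; F=2.230471×50.015=111.556997, v=-1.445000/4.460942=-0.323923

0: F=63.325297 v=3.875191
1: F=31.304658 v=-7.714739
2: F=111.556997 v=-0.323923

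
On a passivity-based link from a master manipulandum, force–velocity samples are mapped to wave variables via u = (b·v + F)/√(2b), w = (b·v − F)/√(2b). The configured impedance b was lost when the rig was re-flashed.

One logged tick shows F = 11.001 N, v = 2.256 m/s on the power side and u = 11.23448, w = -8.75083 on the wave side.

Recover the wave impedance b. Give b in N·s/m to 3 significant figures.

b = 0.606 N·s/m

u + w = 2.4836;  u + w = √(2b)·v, so √(2b) = 2.4836/2.256 = 1.1009.
b = (√(2b))²/2 = 1.2120/2 = 0.6060.
(Check via u − w = 2F/√(2b): u − w = 19.9853, 2F/√(2b) = 19.9853.)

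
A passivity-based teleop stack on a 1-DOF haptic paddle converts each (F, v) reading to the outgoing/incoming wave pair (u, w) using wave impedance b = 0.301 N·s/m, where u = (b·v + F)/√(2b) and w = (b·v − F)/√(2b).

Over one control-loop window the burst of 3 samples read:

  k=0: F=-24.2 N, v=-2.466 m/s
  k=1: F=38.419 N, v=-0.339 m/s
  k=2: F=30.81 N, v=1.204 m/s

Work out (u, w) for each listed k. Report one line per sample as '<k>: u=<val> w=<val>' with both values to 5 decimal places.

k=0: b·v=0.301×(-2.466)=-0.74227; √(2b)=0.77589; u=(-0.74227+(-24.2))/0.77589=-32.14679, w=(-0.74227−(-24.2))/0.77589=30.23346
k=1: b·v=0.301×(-0.339)=-0.10204; √(2b)=0.77589; u=(-0.10204+38.419)/0.77589=49.38474, w=(-0.10204−38.419)/0.77589=-49.64777
k=2: b·v=0.301×1.204=0.36240; √(2b)=0.77589; u=(0.36240+30.81)/0.77589=40.17650, w=(0.36240−30.81)/0.77589=-39.24233

0: u=-32.14679 w=30.23346
1: u=49.38474 w=-49.64777
2: u=40.17650 w=-39.24233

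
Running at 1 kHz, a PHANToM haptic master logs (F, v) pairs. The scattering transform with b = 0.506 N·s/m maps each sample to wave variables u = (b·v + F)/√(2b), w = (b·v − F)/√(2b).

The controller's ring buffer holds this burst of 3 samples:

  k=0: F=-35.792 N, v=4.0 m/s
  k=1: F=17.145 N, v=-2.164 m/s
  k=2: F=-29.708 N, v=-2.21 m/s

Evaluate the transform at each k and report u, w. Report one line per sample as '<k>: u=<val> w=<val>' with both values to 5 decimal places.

0: u=-33.56720 w=37.59113
1: u=15.95457 w=-18.13152
2: u=-30.64295 w=28.41973

k=0: b·v=0.506×4.0=2.02400; √(2b)=1.00598; u=(2.02400+(-35.792))/1.00598=-33.56720, w=(2.02400−(-35.792))/1.00598=37.59113
k=1: b·v=0.506×(-2.164)=-1.09498; √(2b)=1.00598; u=(-1.09498+17.145)/1.00598=15.95457, w=(-1.09498−17.145)/1.00598=-18.13152
k=2: b·v=0.506×(-2.21)=-1.11826; √(2b)=1.00598; u=(-1.11826+(-29.708))/1.00598=-30.64295, w=(-1.11826−(-29.708))/1.00598=28.41973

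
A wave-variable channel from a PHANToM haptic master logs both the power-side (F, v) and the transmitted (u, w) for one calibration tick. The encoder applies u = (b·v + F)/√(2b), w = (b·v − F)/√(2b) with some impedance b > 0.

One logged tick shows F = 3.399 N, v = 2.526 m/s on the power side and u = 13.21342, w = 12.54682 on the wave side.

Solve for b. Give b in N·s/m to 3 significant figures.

u + w = 25.76024;  u + w = √(2b)·v, so √(2b) = 25.76024/2.526 = 10.19804.
b = (√(2b))²/2 = 103.99995/2 = 51.99997.
(Check via u − w = 2F/√(2b): u − w = 0.66660, 2F/√(2b) = 0.66660.)

b = 52 N·s/m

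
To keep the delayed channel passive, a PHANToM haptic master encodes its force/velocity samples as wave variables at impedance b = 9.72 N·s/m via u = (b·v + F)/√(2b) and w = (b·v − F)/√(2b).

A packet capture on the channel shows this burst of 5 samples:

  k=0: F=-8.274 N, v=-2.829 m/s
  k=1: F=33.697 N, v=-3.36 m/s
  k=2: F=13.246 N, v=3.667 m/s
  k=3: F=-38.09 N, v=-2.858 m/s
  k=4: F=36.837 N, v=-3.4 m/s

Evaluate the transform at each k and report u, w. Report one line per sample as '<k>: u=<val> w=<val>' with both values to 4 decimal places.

0: u=-8.1132 w=-4.3601
1: u=0.2354 w=-15.0499
2: u=11.0883 w=5.0798
3: u=-14.9396 w=2.3384
4: u=0.8594 w=-15.8502

k=0: b·v=9.72×(-2.829)=-27.4979; √(2b)=4.4091; u=(-27.4979+(-8.274))/4.4091=-8.1132, w=(-27.4979−(-8.274))/4.4091=-4.3601
k=1: b·v=9.72×(-3.36)=-32.6592; √(2b)=4.4091; u=(-32.6592+33.697)/4.4091=0.2354, w=(-32.6592−33.697)/4.4091=-15.0499
k=2: b·v=9.72×3.667=35.6432; √(2b)=4.4091; u=(35.6432+13.246)/4.4091=11.0883, w=(35.6432−13.246)/4.4091=5.0798
k=3: b·v=9.72×(-2.858)=-27.7798; √(2b)=4.4091; u=(-27.7798+(-38.09))/4.4091=-14.9396, w=(-27.7798−(-38.09))/4.4091=2.3384
k=4: b·v=9.72×(-3.4)=-33.0480; √(2b)=4.4091; u=(-33.0480+36.837)/4.4091=0.8594, w=(-33.0480−36.837)/4.4091=-15.8502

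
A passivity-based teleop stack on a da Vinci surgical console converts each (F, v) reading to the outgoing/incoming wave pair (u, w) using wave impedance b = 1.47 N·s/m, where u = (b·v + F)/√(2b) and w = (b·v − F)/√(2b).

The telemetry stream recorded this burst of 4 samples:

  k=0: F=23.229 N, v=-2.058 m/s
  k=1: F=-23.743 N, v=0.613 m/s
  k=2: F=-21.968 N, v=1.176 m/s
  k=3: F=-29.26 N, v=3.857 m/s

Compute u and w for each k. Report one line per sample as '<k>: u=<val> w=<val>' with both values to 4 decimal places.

0: u=11.7831 w=-15.3118
1: u=-13.3217 w=14.3727
2: u=-11.8038 w=13.8202
3: u=-13.7581 w=20.3715

k=0: b·v=1.47×(-2.058)=-3.0253; √(2b)=1.7146; u=(-3.0253+23.229)/1.7146=11.7831, w=(-3.0253−23.229)/1.7146=-15.3118
k=1: b·v=1.47×0.613=0.9011; √(2b)=1.7146; u=(0.9011+(-23.743))/1.7146=-13.3217, w=(0.9011−(-23.743))/1.7146=14.3727
k=2: b·v=1.47×1.176=1.7287; √(2b)=1.7146; u=(1.7287+(-21.968))/1.7146=-11.8038, w=(1.7287−(-21.968))/1.7146=13.8202
k=3: b·v=1.47×3.857=5.6698; √(2b)=1.7146; u=(5.6698+(-29.26))/1.7146=-13.7581, w=(5.6698−(-29.26))/1.7146=20.3715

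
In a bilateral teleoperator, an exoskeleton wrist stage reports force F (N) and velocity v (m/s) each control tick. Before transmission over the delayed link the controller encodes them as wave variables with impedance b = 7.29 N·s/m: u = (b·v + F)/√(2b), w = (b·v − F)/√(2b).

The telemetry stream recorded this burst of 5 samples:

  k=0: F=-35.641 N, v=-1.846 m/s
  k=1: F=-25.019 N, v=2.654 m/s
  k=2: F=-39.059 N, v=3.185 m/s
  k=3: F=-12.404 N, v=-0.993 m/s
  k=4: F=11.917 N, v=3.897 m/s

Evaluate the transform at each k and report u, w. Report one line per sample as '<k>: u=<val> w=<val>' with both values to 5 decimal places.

k=0: b·v=7.29×(-1.846)=-13.45734; √(2b)=3.81838; u=(-13.45734+(-35.641))/3.81838=-12.85843, w=(-13.45734−(-35.641))/3.81838=5.80971
k=1: b·v=7.29×2.654=19.34766; √(2b)=3.81838; u=(19.34766+(-25.019))/3.81838=-1.48528, w=(19.34766−(-25.019))/3.81838=11.61925
k=2: b·v=7.29×3.185=23.21865; √(2b)=3.81838; u=(23.21865+(-39.059))/3.81838=-4.14845, w=(23.21865−(-39.059))/3.81838=16.30998
k=3: b·v=7.29×(-0.993)=-7.23897; √(2b)=3.81838; u=(-7.23897+(-12.404))/3.81838=-5.14432, w=(-7.23897−(-12.404))/3.81838=1.35268
k=4: b·v=7.29×3.897=28.40913; √(2b)=3.81838; u=(28.40913+11.917)/3.81838=10.56107, w=(28.40913−11.917)/3.81838=4.31915

0: u=-12.85843 w=5.80971
1: u=-1.48528 w=11.61925
2: u=-4.14845 w=16.30998
3: u=-5.14432 w=1.35268
4: u=10.56107 w=4.31915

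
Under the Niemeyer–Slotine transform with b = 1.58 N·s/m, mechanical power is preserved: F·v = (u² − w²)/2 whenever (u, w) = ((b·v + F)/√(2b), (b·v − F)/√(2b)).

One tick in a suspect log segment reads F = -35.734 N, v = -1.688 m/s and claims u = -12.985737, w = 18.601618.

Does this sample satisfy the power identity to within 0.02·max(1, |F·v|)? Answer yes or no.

F·v = (-35.734)×(-1.688) = 60.318992 W.
(u² − w²)/2 = (168.629365 − 346.020192)/2 = -88.695413 W.
|Δ| = 149.014405;  2% of max(1, |F·v|) = 1.206380.

no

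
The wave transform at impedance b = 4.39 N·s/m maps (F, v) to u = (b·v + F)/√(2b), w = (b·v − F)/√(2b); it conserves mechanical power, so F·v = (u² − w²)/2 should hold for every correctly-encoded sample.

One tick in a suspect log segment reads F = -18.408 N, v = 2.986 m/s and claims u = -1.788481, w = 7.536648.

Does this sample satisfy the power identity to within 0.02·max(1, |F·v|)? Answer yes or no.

F·v = (-18.408)×2.986 = -54.966288 W.
(u² − w²)/2 = (3.198664 − 56.801063)/2 = -26.801199 W.
|Δ| = 28.165089;  2% of max(1, |F·v|) = 1.099326.

no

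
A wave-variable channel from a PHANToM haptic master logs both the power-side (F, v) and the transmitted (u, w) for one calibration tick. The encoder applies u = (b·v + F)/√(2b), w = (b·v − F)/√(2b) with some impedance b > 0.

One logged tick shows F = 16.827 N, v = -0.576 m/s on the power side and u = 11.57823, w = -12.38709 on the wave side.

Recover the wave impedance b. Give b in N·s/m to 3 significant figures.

b = 0.986 N·s/m

u + w = -0.80886;  u + w = √(2b)·v, so √(2b) = -0.80886/(-0.576) = 1.40427.
b = (√(2b))²/2 = 1.97198/2 = 0.98599.
(Check via u − w = 2F/√(2b): u − w = 23.96532, 2F/√(2b) = 23.96546.)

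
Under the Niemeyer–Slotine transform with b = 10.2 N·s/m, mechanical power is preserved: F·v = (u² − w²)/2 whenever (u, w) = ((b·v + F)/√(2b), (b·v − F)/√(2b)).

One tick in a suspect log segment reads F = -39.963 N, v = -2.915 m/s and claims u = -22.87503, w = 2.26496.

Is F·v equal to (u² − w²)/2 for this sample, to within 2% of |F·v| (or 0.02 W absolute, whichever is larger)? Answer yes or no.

F·v = (-39.963)×(-2.915) = 116.49215 W.
(u² − w²)/2 = (523.26700 − 5.13004)/2 = 259.06848 W.
|Δ| = 142.57633;  2% of max(1, |F·v|) = 2.32984.

no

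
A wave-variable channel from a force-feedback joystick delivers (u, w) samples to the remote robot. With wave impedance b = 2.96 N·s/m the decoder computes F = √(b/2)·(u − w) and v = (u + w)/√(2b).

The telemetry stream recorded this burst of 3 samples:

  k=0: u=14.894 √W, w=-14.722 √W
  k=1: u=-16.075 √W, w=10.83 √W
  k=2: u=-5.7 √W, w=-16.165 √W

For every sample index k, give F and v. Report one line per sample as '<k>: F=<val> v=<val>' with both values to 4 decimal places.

k=0: u−w=29.6160, u+w=0.1720; √(b/2)=1.2166, √(2b)=2.4331; F=1.2166×29.616=36.0294, v=0.1720/2.4331=0.0707
k=1: u−w=-26.9050, u+w=-5.2450; √(b/2)=1.2166, √(2b)=2.4331; F=1.2166×(-26.905)=-32.7313, v=-5.2450/2.4331=-2.1557
k=2: u−w=10.4650, u+w=-21.8650; √(b/2)=1.2166, √(2b)=2.4331; F=1.2166×10.465=12.7312, v=-21.8650/2.4331=-8.9865

0: F=36.0294 v=0.0707
1: F=-32.7313 v=-2.1557
2: F=12.7312 v=-8.9865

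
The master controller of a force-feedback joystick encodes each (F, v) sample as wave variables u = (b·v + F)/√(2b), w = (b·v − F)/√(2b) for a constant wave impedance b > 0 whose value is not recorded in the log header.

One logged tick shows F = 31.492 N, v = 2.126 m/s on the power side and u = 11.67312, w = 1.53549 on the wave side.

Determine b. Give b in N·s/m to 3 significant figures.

b = 19.3 N·s/m

u + w = 13.20861;  u + w = √(2b)·v, so √(2b) = 13.20861/2.126 = 6.21289.
b = (√(2b))²/2 = 38.60004/2 = 19.30002.
(Check via u − w = 2F/√(2b): u − w = 10.13763, 2F/√(2b) = 10.13763.)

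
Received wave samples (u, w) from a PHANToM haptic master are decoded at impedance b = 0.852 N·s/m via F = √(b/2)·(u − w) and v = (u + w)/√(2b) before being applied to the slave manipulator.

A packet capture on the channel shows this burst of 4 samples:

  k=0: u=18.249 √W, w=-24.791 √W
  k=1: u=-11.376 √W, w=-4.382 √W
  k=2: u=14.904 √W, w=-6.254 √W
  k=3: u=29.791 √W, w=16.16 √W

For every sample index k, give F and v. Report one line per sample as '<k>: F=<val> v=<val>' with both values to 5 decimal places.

0: F=28.09164 v=-5.01159
1: F=-4.56489 v=-12.07164
2: F=13.80955 v=6.62646
3: F=8.89677 v=35.20142

k=0: u−w=43.04000, u+w=-6.54200; √(b/2)=0.65269, √(2b)=1.30537; F=0.65269×43.04=28.09164, v=-6.54200/1.30537=-5.01159
k=1: u−w=-6.99400, u+w=-15.75800; √(b/2)=0.65269, √(2b)=1.30537; F=0.65269×(-6.994)=-4.56489, v=-15.75800/1.30537=-12.07164
k=2: u−w=21.15800, u+w=8.65000; √(b/2)=0.65269, √(2b)=1.30537; F=0.65269×21.158=13.80955, v=8.65000/1.30537=6.62646
k=3: u−w=13.63100, u+w=45.95100; √(b/2)=0.65269, √(2b)=1.30537; F=0.65269×13.631=8.89677, v=45.95100/1.30537=35.20142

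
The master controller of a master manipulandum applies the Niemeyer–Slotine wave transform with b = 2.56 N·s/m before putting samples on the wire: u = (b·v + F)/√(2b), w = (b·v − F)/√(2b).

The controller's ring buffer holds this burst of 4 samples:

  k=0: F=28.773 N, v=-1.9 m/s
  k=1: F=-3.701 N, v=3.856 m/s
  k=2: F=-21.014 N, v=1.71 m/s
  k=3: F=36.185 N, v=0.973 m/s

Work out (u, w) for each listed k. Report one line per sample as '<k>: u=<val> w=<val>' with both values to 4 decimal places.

k=0: b·v=2.56×(-1.9)=-4.8640; √(2b)=2.2627; u=(-4.8640+28.773)/2.2627=10.5664, w=(-4.8640−28.773)/2.2627=-14.8656
k=1: b·v=2.56×3.856=9.8714; √(2b)=2.2627; u=(9.8714+(-3.701))/2.2627=2.7269, w=(9.8714−(-3.701))/2.2627=5.9982
k=2: b·v=2.56×1.71=4.3776; √(2b)=2.2627; u=(4.3776+(-21.014))/2.2627=-7.3523, w=(4.3776−(-21.014))/2.2627=11.2216
k=3: b·v=2.56×0.973=2.4909; √(2b)=2.2627; u=(2.4909+36.185)/2.2627=17.0925, w=(2.4909−36.185)/2.2627=-14.8908

0: u=10.5664 w=-14.8656
1: u=2.7269 w=5.9982
2: u=-7.3523 w=11.2216
3: u=17.0925 w=-14.8908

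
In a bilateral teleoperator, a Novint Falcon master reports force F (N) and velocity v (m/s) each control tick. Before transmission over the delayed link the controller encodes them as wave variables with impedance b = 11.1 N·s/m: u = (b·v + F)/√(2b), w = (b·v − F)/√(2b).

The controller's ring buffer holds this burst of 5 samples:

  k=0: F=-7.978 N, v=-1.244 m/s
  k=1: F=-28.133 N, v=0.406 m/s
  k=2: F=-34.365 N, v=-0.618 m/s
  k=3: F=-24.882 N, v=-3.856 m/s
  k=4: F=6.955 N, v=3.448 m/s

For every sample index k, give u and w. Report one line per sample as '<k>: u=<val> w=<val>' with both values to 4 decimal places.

0: u=-4.6239 w=-1.2374
1: u=-5.0144 w=6.9274
2: u=-8.7495 w=5.8377
3: u=-14.3650 w=-3.8032
4: u=9.5991 w=6.6468

k=0: b·v=11.1×(-1.244)=-13.8084; √(2b)=4.7117; u=(-13.8084+(-7.978))/4.7117=-4.6239, w=(-13.8084−(-7.978))/4.7117=-1.2374
k=1: b·v=11.1×0.406=4.5066; √(2b)=4.7117; u=(4.5066+(-28.133))/4.7117=-5.0144, w=(4.5066−(-28.133))/4.7117=6.9274
k=2: b·v=11.1×(-0.618)=-6.8598; √(2b)=4.7117; u=(-6.8598+(-34.365))/4.7117=-8.7495, w=(-6.8598−(-34.365))/4.7117=5.8377
k=3: b·v=11.1×(-3.856)=-42.8016; √(2b)=4.7117; u=(-42.8016+(-24.882))/4.7117=-14.3650, w=(-42.8016−(-24.882))/4.7117=-3.8032
k=4: b·v=11.1×3.448=38.2728; √(2b)=4.7117; u=(38.2728+6.955)/4.7117=9.5991, w=(38.2728−6.955)/4.7117=6.6468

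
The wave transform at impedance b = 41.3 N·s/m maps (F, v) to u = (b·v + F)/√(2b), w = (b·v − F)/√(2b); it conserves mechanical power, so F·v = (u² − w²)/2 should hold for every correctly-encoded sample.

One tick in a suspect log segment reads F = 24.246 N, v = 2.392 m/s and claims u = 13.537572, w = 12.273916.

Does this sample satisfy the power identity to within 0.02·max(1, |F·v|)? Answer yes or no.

no

F·v = 24.246×2.392 = 57.996432 W.
(u² − w²)/2 = (183.265856 − 150.649014)/2 = 16.308421 W.
|Δ| = 41.688011;  2% of max(1, |F·v|) = 1.159929.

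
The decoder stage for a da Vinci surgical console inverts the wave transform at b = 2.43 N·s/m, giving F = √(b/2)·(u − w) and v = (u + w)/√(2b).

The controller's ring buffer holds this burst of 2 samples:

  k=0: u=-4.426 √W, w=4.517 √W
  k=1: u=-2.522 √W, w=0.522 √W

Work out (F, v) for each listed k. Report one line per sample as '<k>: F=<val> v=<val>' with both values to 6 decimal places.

k=0: u−w=-8.943000, u+w=0.091000; √(b/2)=1.102270, √(2b)=2.204541; F=1.102270×(-8.943)=-9.857604, v=0.091000/2.204541=0.041278
k=1: u−w=-3.044000, u+w=-2.000000; √(b/2)=1.102270, √(2b)=2.204541; F=1.102270×(-3.044)=-3.355311, v=-2.000000/2.204541=-0.907218

0: F=-9.857604 v=0.041278
1: F=-3.355311 v=-0.907218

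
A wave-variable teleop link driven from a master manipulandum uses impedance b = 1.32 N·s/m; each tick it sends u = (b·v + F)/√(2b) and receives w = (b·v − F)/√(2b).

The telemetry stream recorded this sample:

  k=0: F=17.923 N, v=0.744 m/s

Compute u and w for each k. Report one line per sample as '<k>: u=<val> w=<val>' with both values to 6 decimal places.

0: u=11.635272 w=-10.426416

k=0: b·v=1.32×0.744=0.982080; √(2b)=1.624808; u=(0.982080+17.923)/1.624808=11.635272, w=(0.982080−17.923)/1.624808=-10.426416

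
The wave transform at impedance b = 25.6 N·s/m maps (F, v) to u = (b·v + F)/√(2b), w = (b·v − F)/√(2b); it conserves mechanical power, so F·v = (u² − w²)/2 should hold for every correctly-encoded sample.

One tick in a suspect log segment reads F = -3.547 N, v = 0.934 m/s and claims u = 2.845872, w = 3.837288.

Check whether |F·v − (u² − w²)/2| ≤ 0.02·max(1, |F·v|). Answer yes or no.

yes

F·v = (-3.547)×0.934 = -3.312898 W.
(u² − w²)/2 = (8.098987 − 14.724779)/2 = -3.312896 W.
|Δ| = 0.000002;  2% of max(1, |F·v|) = 0.066258.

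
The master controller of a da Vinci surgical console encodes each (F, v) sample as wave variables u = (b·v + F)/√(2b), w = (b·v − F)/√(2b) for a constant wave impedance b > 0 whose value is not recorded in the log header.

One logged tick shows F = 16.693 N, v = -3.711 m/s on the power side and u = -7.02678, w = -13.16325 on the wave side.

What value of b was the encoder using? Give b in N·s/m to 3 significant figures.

b = 14.8 N·s/m

u + w = -20.1900;  u + w = √(2b)·v, so √(2b) = -20.1900/(-3.711) = 5.4406.
b = (√(2b))²/2 = 29.6000/2 = 14.8000.
(Check via u − w = 2F/√(2b): u − w = 6.1365, 2F/√(2b) = 6.1365.)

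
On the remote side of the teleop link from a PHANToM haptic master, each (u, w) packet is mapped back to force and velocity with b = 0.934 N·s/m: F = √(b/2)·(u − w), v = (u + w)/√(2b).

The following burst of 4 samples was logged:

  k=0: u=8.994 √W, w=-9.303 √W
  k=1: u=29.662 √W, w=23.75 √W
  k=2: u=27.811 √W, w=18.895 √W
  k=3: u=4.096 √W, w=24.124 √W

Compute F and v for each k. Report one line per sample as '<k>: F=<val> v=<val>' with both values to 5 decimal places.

k=0: u−w=18.29700, u+w=-0.30900; √(b/2)=0.68337, √(2b)=1.36675; F=0.68337×18.297=12.50369, v=-0.30900/1.36675=-0.22608
k=1: u−w=5.91200, u+w=53.41200; √(b/2)=0.68337, √(2b)=1.36675; F=0.68337×5.912=4.04011, v=53.41200/1.36675=39.07963
k=2: u−w=8.91600, u+w=46.70600; √(b/2)=0.68337, √(2b)=1.36675; F=0.68337×8.916=6.09296, v=46.70600/1.36675=34.17309
k=3: u−w=-20.02800, u+w=28.22000; √(b/2)=0.68337, √(2b)=1.36675; F=0.68337×(-20.028)=-13.68661, v=28.22000/1.36675=20.64755

0: F=12.50369 v=-0.22608
1: F=4.04011 v=39.07963
2: F=6.09296 v=34.17309
3: F=-13.68661 v=20.64755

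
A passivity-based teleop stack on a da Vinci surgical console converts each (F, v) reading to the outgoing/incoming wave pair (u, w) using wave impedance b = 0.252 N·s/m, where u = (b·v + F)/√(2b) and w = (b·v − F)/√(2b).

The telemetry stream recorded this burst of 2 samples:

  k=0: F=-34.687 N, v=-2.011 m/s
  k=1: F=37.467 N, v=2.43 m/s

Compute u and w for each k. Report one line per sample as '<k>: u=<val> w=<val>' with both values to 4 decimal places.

0: u=-49.5736 w=48.1459
1: u=53.6382 w=-51.9131

k=0: b·v=0.252×(-2.011)=-0.5068; √(2b)=0.7099; u=(-0.5068+(-34.687))/0.7099=-49.5736, w=(-0.5068−(-34.687))/0.7099=48.1459
k=1: b·v=0.252×2.43=0.6124; √(2b)=0.7099; u=(0.6124+37.467)/0.7099=53.6382, w=(0.6124−37.467)/0.7099=-51.9131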